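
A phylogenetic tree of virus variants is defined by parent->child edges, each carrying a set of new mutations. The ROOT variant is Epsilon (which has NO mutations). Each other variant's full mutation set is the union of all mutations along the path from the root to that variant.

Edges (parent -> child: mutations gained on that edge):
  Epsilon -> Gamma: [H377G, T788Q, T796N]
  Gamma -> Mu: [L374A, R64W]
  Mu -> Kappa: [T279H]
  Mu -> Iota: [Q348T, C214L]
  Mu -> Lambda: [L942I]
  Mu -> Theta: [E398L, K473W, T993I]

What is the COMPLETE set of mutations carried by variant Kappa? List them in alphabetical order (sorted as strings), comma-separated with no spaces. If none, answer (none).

At Epsilon: gained [] -> total []
At Gamma: gained ['H377G', 'T788Q', 'T796N'] -> total ['H377G', 'T788Q', 'T796N']
At Mu: gained ['L374A', 'R64W'] -> total ['H377G', 'L374A', 'R64W', 'T788Q', 'T796N']
At Kappa: gained ['T279H'] -> total ['H377G', 'L374A', 'R64W', 'T279H', 'T788Q', 'T796N']

Answer: H377G,L374A,R64W,T279H,T788Q,T796N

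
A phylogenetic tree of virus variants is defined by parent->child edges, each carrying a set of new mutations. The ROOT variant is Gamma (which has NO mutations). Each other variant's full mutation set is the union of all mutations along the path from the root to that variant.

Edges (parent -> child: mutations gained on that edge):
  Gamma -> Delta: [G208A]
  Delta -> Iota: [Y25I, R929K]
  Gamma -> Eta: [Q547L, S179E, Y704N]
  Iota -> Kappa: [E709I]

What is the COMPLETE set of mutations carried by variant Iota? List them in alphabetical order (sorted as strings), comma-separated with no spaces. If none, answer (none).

Answer: G208A,R929K,Y25I

Derivation:
At Gamma: gained [] -> total []
At Delta: gained ['G208A'] -> total ['G208A']
At Iota: gained ['Y25I', 'R929K'] -> total ['G208A', 'R929K', 'Y25I']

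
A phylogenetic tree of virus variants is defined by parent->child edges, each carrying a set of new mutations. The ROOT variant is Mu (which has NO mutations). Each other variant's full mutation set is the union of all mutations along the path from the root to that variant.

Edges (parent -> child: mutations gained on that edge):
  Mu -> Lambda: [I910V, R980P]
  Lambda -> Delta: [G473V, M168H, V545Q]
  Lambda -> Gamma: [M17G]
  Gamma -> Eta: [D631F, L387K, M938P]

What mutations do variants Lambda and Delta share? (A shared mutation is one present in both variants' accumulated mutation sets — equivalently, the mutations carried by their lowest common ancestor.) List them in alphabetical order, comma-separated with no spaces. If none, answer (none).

Answer: I910V,R980P

Derivation:
Accumulating mutations along path to Lambda:
  At Mu: gained [] -> total []
  At Lambda: gained ['I910V', 'R980P'] -> total ['I910V', 'R980P']
Mutations(Lambda) = ['I910V', 'R980P']
Accumulating mutations along path to Delta:
  At Mu: gained [] -> total []
  At Lambda: gained ['I910V', 'R980P'] -> total ['I910V', 'R980P']
  At Delta: gained ['G473V', 'M168H', 'V545Q'] -> total ['G473V', 'I910V', 'M168H', 'R980P', 'V545Q']
Mutations(Delta) = ['G473V', 'I910V', 'M168H', 'R980P', 'V545Q']
Intersection: ['I910V', 'R980P'] ∩ ['G473V', 'I910V', 'M168H', 'R980P', 'V545Q'] = ['I910V', 'R980P']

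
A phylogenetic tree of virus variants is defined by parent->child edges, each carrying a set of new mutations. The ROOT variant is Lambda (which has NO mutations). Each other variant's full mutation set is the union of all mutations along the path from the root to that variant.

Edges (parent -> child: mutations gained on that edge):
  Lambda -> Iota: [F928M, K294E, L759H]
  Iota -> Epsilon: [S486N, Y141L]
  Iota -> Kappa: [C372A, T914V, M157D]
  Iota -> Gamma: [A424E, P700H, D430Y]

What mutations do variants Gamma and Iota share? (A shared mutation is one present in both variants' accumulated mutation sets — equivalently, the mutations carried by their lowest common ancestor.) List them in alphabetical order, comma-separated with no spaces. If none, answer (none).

Accumulating mutations along path to Gamma:
  At Lambda: gained [] -> total []
  At Iota: gained ['F928M', 'K294E', 'L759H'] -> total ['F928M', 'K294E', 'L759H']
  At Gamma: gained ['A424E', 'P700H', 'D430Y'] -> total ['A424E', 'D430Y', 'F928M', 'K294E', 'L759H', 'P700H']
Mutations(Gamma) = ['A424E', 'D430Y', 'F928M', 'K294E', 'L759H', 'P700H']
Accumulating mutations along path to Iota:
  At Lambda: gained [] -> total []
  At Iota: gained ['F928M', 'K294E', 'L759H'] -> total ['F928M', 'K294E', 'L759H']
Mutations(Iota) = ['F928M', 'K294E', 'L759H']
Intersection: ['A424E', 'D430Y', 'F928M', 'K294E', 'L759H', 'P700H'] ∩ ['F928M', 'K294E', 'L759H'] = ['F928M', 'K294E', 'L759H']

Answer: F928M,K294E,L759H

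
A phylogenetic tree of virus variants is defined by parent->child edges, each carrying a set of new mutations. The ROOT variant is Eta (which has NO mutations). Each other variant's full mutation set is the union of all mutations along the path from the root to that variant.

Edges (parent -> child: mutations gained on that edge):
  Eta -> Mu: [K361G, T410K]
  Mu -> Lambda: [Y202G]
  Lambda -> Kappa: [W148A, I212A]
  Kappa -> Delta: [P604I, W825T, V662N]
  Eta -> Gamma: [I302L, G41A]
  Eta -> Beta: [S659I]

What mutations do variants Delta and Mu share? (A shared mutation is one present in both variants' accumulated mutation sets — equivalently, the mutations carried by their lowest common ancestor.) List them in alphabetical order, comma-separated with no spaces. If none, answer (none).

Accumulating mutations along path to Delta:
  At Eta: gained [] -> total []
  At Mu: gained ['K361G', 'T410K'] -> total ['K361G', 'T410K']
  At Lambda: gained ['Y202G'] -> total ['K361G', 'T410K', 'Y202G']
  At Kappa: gained ['W148A', 'I212A'] -> total ['I212A', 'K361G', 'T410K', 'W148A', 'Y202G']
  At Delta: gained ['P604I', 'W825T', 'V662N'] -> total ['I212A', 'K361G', 'P604I', 'T410K', 'V662N', 'W148A', 'W825T', 'Y202G']
Mutations(Delta) = ['I212A', 'K361G', 'P604I', 'T410K', 'V662N', 'W148A', 'W825T', 'Y202G']
Accumulating mutations along path to Mu:
  At Eta: gained [] -> total []
  At Mu: gained ['K361G', 'T410K'] -> total ['K361G', 'T410K']
Mutations(Mu) = ['K361G', 'T410K']
Intersection: ['I212A', 'K361G', 'P604I', 'T410K', 'V662N', 'W148A', 'W825T', 'Y202G'] ∩ ['K361G', 'T410K'] = ['K361G', 'T410K']

Answer: K361G,T410K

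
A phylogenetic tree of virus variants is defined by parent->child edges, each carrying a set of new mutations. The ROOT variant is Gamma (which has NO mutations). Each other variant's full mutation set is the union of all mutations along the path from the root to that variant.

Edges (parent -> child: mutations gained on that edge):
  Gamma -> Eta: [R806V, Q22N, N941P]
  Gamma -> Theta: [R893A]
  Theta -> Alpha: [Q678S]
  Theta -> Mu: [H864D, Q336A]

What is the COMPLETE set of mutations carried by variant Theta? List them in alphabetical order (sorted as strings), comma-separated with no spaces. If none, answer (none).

At Gamma: gained [] -> total []
At Theta: gained ['R893A'] -> total ['R893A']

Answer: R893A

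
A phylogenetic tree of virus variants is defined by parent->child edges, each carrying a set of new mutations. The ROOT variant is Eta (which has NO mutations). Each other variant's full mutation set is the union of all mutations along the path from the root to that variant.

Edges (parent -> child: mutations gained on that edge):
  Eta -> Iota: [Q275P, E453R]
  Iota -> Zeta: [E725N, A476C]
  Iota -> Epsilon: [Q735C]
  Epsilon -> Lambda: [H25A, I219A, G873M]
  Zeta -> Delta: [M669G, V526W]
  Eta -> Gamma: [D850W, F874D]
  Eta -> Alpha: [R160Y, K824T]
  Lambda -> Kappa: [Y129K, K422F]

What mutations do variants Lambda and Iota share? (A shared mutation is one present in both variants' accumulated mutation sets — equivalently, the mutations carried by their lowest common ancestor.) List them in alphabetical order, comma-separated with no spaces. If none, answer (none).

Accumulating mutations along path to Lambda:
  At Eta: gained [] -> total []
  At Iota: gained ['Q275P', 'E453R'] -> total ['E453R', 'Q275P']
  At Epsilon: gained ['Q735C'] -> total ['E453R', 'Q275P', 'Q735C']
  At Lambda: gained ['H25A', 'I219A', 'G873M'] -> total ['E453R', 'G873M', 'H25A', 'I219A', 'Q275P', 'Q735C']
Mutations(Lambda) = ['E453R', 'G873M', 'H25A', 'I219A', 'Q275P', 'Q735C']
Accumulating mutations along path to Iota:
  At Eta: gained [] -> total []
  At Iota: gained ['Q275P', 'E453R'] -> total ['E453R', 'Q275P']
Mutations(Iota) = ['E453R', 'Q275P']
Intersection: ['E453R', 'G873M', 'H25A', 'I219A', 'Q275P', 'Q735C'] ∩ ['E453R', 'Q275P'] = ['E453R', 'Q275P']

Answer: E453R,Q275P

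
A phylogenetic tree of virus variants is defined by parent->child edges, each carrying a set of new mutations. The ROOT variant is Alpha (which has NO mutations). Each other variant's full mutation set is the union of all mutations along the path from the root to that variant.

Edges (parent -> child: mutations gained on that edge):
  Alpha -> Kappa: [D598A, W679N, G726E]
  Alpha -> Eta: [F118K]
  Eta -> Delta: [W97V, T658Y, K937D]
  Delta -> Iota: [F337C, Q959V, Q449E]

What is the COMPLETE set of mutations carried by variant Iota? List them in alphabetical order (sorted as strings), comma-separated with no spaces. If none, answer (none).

Answer: F118K,F337C,K937D,Q449E,Q959V,T658Y,W97V

Derivation:
At Alpha: gained [] -> total []
At Eta: gained ['F118K'] -> total ['F118K']
At Delta: gained ['W97V', 'T658Y', 'K937D'] -> total ['F118K', 'K937D', 'T658Y', 'W97V']
At Iota: gained ['F337C', 'Q959V', 'Q449E'] -> total ['F118K', 'F337C', 'K937D', 'Q449E', 'Q959V', 'T658Y', 'W97V']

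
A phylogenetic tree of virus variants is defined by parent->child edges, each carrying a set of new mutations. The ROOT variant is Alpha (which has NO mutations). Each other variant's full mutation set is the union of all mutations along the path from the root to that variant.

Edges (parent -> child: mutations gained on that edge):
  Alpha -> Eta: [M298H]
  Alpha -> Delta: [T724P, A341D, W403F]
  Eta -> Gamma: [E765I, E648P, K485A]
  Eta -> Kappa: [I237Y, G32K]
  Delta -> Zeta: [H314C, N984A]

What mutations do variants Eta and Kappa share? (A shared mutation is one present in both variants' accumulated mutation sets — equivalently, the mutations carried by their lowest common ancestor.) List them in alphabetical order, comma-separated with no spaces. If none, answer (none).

Accumulating mutations along path to Eta:
  At Alpha: gained [] -> total []
  At Eta: gained ['M298H'] -> total ['M298H']
Mutations(Eta) = ['M298H']
Accumulating mutations along path to Kappa:
  At Alpha: gained [] -> total []
  At Eta: gained ['M298H'] -> total ['M298H']
  At Kappa: gained ['I237Y', 'G32K'] -> total ['G32K', 'I237Y', 'M298H']
Mutations(Kappa) = ['G32K', 'I237Y', 'M298H']
Intersection: ['M298H'] ∩ ['G32K', 'I237Y', 'M298H'] = ['M298H']

Answer: M298H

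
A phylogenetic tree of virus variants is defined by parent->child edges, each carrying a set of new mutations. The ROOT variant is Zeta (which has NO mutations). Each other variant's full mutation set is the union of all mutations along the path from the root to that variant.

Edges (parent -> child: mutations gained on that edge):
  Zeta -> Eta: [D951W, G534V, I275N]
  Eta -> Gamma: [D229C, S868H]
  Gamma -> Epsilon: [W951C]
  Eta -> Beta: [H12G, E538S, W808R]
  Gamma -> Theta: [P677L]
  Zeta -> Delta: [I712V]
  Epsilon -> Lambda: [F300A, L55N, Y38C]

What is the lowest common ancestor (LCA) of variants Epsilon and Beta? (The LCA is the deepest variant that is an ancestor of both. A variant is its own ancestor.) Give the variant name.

Path from root to Epsilon: Zeta -> Eta -> Gamma -> Epsilon
  ancestors of Epsilon: {Zeta, Eta, Gamma, Epsilon}
Path from root to Beta: Zeta -> Eta -> Beta
  ancestors of Beta: {Zeta, Eta, Beta}
Common ancestors: {Zeta, Eta}
Walk up from Beta: Beta (not in ancestors of Epsilon), Eta (in ancestors of Epsilon), Zeta (in ancestors of Epsilon)
Deepest common ancestor (LCA) = Eta

Answer: Eta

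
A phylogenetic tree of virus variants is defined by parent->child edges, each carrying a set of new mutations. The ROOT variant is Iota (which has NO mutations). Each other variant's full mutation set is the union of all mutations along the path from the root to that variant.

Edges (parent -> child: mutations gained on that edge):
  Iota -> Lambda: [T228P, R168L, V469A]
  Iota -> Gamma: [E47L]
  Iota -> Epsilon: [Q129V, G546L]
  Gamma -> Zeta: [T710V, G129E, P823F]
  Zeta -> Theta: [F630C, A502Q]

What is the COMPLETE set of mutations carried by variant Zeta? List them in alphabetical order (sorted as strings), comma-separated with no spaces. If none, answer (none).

Answer: E47L,G129E,P823F,T710V

Derivation:
At Iota: gained [] -> total []
At Gamma: gained ['E47L'] -> total ['E47L']
At Zeta: gained ['T710V', 'G129E', 'P823F'] -> total ['E47L', 'G129E', 'P823F', 'T710V']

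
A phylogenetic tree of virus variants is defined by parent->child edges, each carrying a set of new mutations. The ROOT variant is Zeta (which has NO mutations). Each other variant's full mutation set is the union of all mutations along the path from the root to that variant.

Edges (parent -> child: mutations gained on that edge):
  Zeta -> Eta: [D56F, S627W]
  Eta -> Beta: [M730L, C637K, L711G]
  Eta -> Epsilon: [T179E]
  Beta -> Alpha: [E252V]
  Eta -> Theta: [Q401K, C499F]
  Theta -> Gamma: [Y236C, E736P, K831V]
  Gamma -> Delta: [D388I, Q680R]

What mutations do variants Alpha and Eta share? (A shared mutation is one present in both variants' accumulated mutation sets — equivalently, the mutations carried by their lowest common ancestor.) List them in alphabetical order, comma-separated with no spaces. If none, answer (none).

Accumulating mutations along path to Alpha:
  At Zeta: gained [] -> total []
  At Eta: gained ['D56F', 'S627W'] -> total ['D56F', 'S627W']
  At Beta: gained ['M730L', 'C637K', 'L711G'] -> total ['C637K', 'D56F', 'L711G', 'M730L', 'S627W']
  At Alpha: gained ['E252V'] -> total ['C637K', 'D56F', 'E252V', 'L711G', 'M730L', 'S627W']
Mutations(Alpha) = ['C637K', 'D56F', 'E252V', 'L711G', 'M730L', 'S627W']
Accumulating mutations along path to Eta:
  At Zeta: gained [] -> total []
  At Eta: gained ['D56F', 'S627W'] -> total ['D56F', 'S627W']
Mutations(Eta) = ['D56F', 'S627W']
Intersection: ['C637K', 'D56F', 'E252V', 'L711G', 'M730L', 'S627W'] ∩ ['D56F', 'S627W'] = ['D56F', 'S627W']

Answer: D56F,S627W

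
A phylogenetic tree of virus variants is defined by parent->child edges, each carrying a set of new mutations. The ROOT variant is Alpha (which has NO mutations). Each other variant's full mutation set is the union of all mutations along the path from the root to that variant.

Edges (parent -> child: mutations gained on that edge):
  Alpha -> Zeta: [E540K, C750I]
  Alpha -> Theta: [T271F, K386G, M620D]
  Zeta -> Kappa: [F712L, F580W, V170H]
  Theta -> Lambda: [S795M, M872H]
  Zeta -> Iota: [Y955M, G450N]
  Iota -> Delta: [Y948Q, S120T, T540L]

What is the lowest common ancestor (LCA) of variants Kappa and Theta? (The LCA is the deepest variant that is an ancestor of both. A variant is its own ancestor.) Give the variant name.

Path from root to Kappa: Alpha -> Zeta -> Kappa
  ancestors of Kappa: {Alpha, Zeta, Kappa}
Path from root to Theta: Alpha -> Theta
  ancestors of Theta: {Alpha, Theta}
Common ancestors: {Alpha}
Walk up from Theta: Theta (not in ancestors of Kappa), Alpha (in ancestors of Kappa)
Deepest common ancestor (LCA) = Alpha

Answer: Alpha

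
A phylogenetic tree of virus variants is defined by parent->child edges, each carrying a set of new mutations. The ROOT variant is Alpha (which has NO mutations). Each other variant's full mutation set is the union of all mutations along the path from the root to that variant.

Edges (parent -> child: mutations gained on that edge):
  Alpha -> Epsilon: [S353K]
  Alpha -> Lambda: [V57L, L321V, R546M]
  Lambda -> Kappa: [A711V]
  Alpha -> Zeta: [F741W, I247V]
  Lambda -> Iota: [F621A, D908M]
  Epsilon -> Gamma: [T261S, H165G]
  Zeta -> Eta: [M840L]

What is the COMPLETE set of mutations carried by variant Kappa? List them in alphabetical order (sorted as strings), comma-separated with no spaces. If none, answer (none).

Answer: A711V,L321V,R546M,V57L

Derivation:
At Alpha: gained [] -> total []
At Lambda: gained ['V57L', 'L321V', 'R546M'] -> total ['L321V', 'R546M', 'V57L']
At Kappa: gained ['A711V'] -> total ['A711V', 'L321V', 'R546M', 'V57L']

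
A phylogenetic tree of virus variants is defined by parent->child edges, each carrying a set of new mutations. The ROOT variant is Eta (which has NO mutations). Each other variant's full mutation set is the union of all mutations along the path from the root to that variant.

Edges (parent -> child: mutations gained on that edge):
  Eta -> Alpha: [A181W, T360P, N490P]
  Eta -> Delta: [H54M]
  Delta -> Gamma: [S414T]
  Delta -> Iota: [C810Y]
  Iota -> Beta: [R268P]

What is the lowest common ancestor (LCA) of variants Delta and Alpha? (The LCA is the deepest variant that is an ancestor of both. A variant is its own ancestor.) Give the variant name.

Answer: Eta

Derivation:
Path from root to Delta: Eta -> Delta
  ancestors of Delta: {Eta, Delta}
Path from root to Alpha: Eta -> Alpha
  ancestors of Alpha: {Eta, Alpha}
Common ancestors: {Eta}
Walk up from Alpha: Alpha (not in ancestors of Delta), Eta (in ancestors of Delta)
Deepest common ancestor (LCA) = Eta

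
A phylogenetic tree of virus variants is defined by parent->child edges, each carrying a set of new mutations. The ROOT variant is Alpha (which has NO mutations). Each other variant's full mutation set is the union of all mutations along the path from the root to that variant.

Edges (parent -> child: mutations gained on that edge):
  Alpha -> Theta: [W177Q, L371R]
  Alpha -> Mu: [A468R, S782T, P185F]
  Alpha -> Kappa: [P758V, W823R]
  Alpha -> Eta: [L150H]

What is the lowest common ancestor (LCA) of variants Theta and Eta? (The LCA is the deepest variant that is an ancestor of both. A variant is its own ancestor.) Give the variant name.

Answer: Alpha

Derivation:
Path from root to Theta: Alpha -> Theta
  ancestors of Theta: {Alpha, Theta}
Path from root to Eta: Alpha -> Eta
  ancestors of Eta: {Alpha, Eta}
Common ancestors: {Alpha}
Walk up from Eta: Eta (not in ancestors of Theta), Alpha (in ancestors of Theta)
Deepest common ancestor (LCA) = Alpha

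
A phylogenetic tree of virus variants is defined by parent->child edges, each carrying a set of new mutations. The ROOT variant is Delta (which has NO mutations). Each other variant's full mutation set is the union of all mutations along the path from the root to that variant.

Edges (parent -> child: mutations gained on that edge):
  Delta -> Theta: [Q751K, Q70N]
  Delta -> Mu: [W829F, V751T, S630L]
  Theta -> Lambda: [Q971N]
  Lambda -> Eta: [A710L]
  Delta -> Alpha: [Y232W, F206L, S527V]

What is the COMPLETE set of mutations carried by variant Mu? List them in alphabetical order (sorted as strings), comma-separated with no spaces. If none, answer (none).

Answer: S630L,V751T,W829F

Derivation:
At Delta: gained [] -> total []
At Mu: gained ['W829F', 'V751T', 'S630L'] -> total ['S630L', 'V751T', 'W829F']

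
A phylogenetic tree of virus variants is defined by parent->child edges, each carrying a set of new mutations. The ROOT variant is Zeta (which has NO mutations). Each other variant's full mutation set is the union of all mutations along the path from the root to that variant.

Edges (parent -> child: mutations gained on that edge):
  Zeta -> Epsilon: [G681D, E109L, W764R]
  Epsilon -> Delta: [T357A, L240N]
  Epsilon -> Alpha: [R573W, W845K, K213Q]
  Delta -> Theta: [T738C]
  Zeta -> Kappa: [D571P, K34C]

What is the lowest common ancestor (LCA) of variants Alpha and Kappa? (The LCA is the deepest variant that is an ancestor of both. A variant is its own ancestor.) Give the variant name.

Path from root to Alpha: Zeta -> Epsilon -> Alpha
  ancestors of Alpha: {Zeta, Epsilon, Alpha}
Path from root to Kappa: Zeta -> Kappa
  ancestors of Kappa: {Zeta, Kappa}
Common ancestors: {Zeta}
Walk up from Kappa: Kappa (not in ancestors of Alpha), Zeta (in ancestors of Alpha)
Deepest common ancestor (LCA) = Zeta

Answer: Zeta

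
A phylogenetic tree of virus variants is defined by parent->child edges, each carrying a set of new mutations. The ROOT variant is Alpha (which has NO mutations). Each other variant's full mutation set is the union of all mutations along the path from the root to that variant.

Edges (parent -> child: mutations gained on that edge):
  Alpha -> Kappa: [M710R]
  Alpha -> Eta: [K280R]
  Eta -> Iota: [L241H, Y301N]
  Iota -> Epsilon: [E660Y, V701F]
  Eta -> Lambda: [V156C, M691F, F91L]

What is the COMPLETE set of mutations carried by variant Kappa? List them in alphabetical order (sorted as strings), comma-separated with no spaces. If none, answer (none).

Answer: M710R

Derivation:
At Alpha: gained [] -> total []
At Kappa: gained ['M710R'] -> total ['M710R']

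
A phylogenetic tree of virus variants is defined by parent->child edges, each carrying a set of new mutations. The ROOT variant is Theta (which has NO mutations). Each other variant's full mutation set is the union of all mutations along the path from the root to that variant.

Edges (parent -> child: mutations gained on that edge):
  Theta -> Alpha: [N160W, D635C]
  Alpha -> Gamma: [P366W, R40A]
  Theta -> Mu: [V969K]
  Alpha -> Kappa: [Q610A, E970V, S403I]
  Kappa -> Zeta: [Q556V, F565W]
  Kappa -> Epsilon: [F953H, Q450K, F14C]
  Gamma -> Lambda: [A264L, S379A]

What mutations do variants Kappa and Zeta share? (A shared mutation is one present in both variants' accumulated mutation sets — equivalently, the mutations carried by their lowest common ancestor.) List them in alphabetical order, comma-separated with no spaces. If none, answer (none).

Answer: D635C,E970V,N160W,Q610A,S403I

Derivation:
Accumulating mutations along path to Kappa:
  At Theta: gained [] -> total []
  At Alpha: gained ['N160W', 'D635C'] -> total ['D635C', 'N160W']
  At Kappa: gained ['Q610A', 'E970V', 'S403I'] -> total ['D635C', 'E970V', 'N160W', 'Q610A', 'S403I']
Mutations(Kappa) = ['D635C', 'E970V', 'N160W', 'Q610A', 'S403I']
Accumulating mutations along path to Zeta:
  At Theta: gained [] -> total []
  At Alpha: gained ['N160W', 'D635C'] -> total ['D635C', 'N160W']
  At Kappa: gained ['Q610A', 'E970V', 'S403I'] -> total ['D635C', 'E970V', 'N160W', 'Q610A', 'S403I']
  At Zeta: gained ['Q556V', 'F565W'] -> total ['D635C', 'E970V', 'F565W', 'N160W', 'Q556V', 'Q610A', 'S403I']
Mutations(Zeta) = ['D635C', 'E970V', 'F565W', 'N160W', 'Q556V', 'Q610A', 'S403I']
Intersection: ['D635C', 'E970V', 'N160W', 'Q610A', 'S403I'] ∩ ['D635C', 'E970V', 'F565W', 'N160W', 'Q556V', 'Q610A', 'S403I'] = ['D635C', 'E970V', 'N160W', 'Q610A', 'S403I']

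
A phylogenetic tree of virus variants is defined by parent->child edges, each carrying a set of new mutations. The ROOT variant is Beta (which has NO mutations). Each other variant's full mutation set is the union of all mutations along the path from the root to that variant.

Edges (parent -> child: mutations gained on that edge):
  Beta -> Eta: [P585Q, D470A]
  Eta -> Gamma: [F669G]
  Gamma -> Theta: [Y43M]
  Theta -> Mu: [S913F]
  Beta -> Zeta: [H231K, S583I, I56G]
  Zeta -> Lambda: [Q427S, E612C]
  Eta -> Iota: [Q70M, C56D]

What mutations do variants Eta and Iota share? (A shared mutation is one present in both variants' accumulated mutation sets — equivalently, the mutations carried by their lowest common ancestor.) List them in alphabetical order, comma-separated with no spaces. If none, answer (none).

Accumulating mutations along path to Eta:
  At Beta: gained [] -> total []
  At Eta: gained ['P585Q', 'D470A'] -> total ['D470A', 'P585Q']
Mutations(Eta) = ['D470A', 'P585Q']
Accumulating mutations along path to Iota:
  At Beta: gained [] -> total []
  At Eta: gained ['P585Q', 'D470A'] -> total ['D470A', 'P585Q']
  At Iota: gained ['Q70M', 'C56D'] -> total ['C56D', 'D470A', 'P585Q', 'Q70M']
Mutations(Iota) = ['C56D', 'D470A', 'P585Q', 'Q70M']
Intersection: ['D470A', 'P585Q'] ∩ ['C56D', 'D470A', 'P585Q', 'Q70M'] = ['D470A', 'P585Q']

Answer: D470A,P585Q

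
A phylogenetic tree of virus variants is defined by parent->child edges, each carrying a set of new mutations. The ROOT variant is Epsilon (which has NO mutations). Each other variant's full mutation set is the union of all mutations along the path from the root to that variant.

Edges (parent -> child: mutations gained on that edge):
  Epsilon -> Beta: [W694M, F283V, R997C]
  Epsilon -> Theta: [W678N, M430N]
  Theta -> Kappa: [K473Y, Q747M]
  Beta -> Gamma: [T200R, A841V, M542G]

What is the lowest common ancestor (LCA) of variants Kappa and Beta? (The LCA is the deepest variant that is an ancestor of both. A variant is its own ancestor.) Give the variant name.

Answer: Epsilon

Derivation:
Path from root to Kappa: Epsilon -> Theta -> Kappa
  ancestors of Kappa: {Epsilon, Theta, Kappa}
Path from root to Beta: Epsilon -> Beta
  ancestors of Beta: {Epsilon, Beta}
Common ancestors: {Epsilon}
Walk up from Beta: Beta (not in ancestors of Kappa), Epsilon (in ancestors of Kappa)
Deepest common ancestor (LCA) = Epsilon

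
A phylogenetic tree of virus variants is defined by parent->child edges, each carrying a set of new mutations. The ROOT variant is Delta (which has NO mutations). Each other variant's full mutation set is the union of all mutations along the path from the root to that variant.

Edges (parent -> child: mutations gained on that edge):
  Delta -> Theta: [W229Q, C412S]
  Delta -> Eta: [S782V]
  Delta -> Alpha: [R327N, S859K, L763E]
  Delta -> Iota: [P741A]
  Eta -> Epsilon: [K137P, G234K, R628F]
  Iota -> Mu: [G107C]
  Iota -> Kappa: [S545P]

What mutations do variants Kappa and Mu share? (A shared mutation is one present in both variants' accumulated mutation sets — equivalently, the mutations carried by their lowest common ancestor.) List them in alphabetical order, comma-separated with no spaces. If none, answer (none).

Accumulating mutations along path to Kappa:
  At Delta: gained [] -> total []
  At Iota: gained ['P741A'] -> total ['P741A']
  At Kappa: gained ['S545P'] -> total ['P741A', 'S545P']
Mutations(Kappa) = ['P741A', 'S545P']
Accumulating mutations along path to Mu:
  At Delta: gained [] -> total []
  At Iota: gained ['P741A'] -> total ['P741A']
  At Mu: gained ['G107C'] -> total ['G107C', 'P741A']
Mutations(Mu) = ['G107C', 'P741A']
Intersection: ['P741A', 'S545P'] ∩ ['G107C', 'P741A'] = ['P741A']

Answer: P741A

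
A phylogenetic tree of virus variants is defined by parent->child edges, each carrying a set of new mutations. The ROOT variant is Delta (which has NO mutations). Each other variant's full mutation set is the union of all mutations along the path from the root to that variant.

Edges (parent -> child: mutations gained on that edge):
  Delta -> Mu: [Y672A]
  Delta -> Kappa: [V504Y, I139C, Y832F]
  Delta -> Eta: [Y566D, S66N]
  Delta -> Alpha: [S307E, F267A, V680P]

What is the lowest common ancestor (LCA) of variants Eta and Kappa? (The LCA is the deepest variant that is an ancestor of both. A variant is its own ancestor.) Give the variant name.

Path from root to Eta: Delta -> Eta
  ancestors of Eta: {Delta, Eta}
Path from root to Kappa: Delta -> Kappa
  ancestors of Kappa: {Delta, Kappa}
Common ancestors: {Delta}
Walk up from Kappa: Kappa (not in ancestors of Eta), Delta (in ancestors of Eta)
Deepest common ancestor (LCA) = Delta

Answer: Delta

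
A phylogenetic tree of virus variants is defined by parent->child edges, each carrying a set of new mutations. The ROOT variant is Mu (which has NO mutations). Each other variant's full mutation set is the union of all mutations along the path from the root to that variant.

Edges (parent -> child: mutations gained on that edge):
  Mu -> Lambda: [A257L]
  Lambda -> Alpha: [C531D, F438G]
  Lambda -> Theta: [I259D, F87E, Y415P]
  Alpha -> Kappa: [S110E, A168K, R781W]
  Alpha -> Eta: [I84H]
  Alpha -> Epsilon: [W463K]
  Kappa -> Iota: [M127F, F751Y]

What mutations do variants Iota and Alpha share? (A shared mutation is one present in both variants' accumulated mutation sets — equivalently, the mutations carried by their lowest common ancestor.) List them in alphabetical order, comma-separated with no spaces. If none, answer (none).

Accumulating mutations along path to Iota:
  At Mu: gained [] -> total []
  At Lambda: gained ['A257L'] -> total ['A257L']
  At Alpha: gained ['C531D', 'F438G'] -> total ['A257L', 'C531D', 'F438G']
  At Kappa: gained ['S110E', 'A168K', 'R781W'] -> total ['A168K', 'A257L', 'C531D', 'F438G', 'R781W', 'S110E']
  At Iota: gained ['M127F', 'F751Y'] -> total ['A168K', 'A257L', 'C531D', 'F438G', 'F751Y', 'M127F', 'R781W', 'S110E']
Mutations(Iota) = ['A168K', 'A257L', 'C531D', 'F438G', 'F751Y', 'M127F', 'R781W', 'S110E']
Accumulating mutations along path to Alpha:
  At Mu: gained [] -> total []
  At Lambda: gained ['A257L'] -> total ['A257L']
  At Alpha: gained ['C531D', 'F438G'] -> total ['A257L', 'C531D', 'F438G']
Mutations(Alpha) = ['A257L', 'C531D', 'F438G']
Intersection: ['A168K', 'A257L', 'C531D', 'F438G', 'F751Y', 'M127F', 'R781W', 'S110E'] ∩ ['A257L', 'C531D', 'F438G'] = ['A257L', 'C531D', 'F438G']

Answer: A257L,C531D,F438G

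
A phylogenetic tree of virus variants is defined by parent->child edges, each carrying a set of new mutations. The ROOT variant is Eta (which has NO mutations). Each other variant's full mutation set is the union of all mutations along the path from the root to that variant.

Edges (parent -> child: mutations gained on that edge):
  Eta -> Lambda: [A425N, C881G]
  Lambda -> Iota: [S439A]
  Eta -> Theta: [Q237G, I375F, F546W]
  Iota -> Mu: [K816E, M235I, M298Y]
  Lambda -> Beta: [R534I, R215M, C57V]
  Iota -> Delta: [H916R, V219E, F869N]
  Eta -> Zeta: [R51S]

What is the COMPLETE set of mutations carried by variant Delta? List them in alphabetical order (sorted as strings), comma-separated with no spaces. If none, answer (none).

Answer: A425N,C881G,F869N,H916R,S439A,V219E

Derivation:
At Eta: gained [] -> total []
At Lambda: gained ['A425N', 'C881G'] -> total ['A425N', 'C881G']
At Iota: gained ['S439A'] -> total ['A425N', 'C881G', 'S439A']
At Delta: gained ['H916R', 'V219E', 'F869N'] -> total ['A425N', 'C881G', 'F869N', 'H916R', 'S439A', 'V219E']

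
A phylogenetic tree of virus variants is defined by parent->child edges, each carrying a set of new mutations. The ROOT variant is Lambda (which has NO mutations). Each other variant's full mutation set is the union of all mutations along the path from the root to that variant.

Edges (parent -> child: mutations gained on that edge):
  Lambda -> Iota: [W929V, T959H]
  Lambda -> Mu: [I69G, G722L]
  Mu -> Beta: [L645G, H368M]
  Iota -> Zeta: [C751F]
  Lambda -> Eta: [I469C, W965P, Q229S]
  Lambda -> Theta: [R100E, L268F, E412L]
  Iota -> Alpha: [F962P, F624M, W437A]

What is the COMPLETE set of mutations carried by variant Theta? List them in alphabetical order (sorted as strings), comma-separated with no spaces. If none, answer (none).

At Lambda: gained [] -> total []
At Theta: gained ['R100E', 'L268F', 'E412L'] -> total ['E412L', 'L268F', 'R100E']

Answer: E412L,L268F,R100E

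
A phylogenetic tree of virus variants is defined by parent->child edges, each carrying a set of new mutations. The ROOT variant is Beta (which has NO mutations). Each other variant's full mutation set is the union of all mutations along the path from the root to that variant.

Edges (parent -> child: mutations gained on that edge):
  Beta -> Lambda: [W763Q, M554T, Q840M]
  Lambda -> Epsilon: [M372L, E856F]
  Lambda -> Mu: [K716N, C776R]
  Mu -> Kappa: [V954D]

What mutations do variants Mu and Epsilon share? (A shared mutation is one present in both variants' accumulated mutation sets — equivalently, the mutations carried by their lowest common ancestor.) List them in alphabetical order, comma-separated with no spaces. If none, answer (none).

Answer: M554T,Q840M,W763Q

Derivation:
Accumulating mutations along path to Mu:
  At Beta: gained [] -> total []
  At Lambda: gained ['W763Q', 'M554T', 'Q840M'] -> total ['M554T', 'Q840M', 'W763Q']
  At Mu: gained ['K716N', 'C776R'] -> total ['C776R', 'K716N', 'M554T', 'Q840M', 'W763Q']
Mutations(Mu) = ['C776R', 'K716N', 'M554T', 'Q840M', 'W763Q']
Accumulating mutations along path to Epsilon:
  At Beta: gained [] -> total []
  At Lambda: gained ['W763Q', 'M554T', 'Q840M'] -> total ['M554T', 'Q840M', 'W763Q']
  At Epsilon: gained ['M372L', 'E856F'] -> total ['E856F', 'M372L', 'M554T', 'Q840M', 'W763Q']
Mutations(Epsilon) = ['E856F', 'M372L', 'M554T', 'Q840M', 'W763Q']
Intersection: ['C776R', 'K716N', 'M554T', 'Q840M', 'W763Q'] ∩ ['E856F', 'M372L', 'M554T', 'Q840M', 'W763Q'] = ['M554T', 'Q840M', 'W763Q']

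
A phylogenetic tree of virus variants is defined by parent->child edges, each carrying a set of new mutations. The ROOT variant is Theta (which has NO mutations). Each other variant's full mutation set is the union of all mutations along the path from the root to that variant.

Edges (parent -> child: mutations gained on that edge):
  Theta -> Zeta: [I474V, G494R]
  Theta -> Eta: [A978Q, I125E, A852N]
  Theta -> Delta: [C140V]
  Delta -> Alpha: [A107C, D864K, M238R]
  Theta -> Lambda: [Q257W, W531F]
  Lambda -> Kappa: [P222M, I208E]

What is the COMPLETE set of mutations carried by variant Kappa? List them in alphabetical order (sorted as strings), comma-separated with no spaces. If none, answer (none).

At Theta: gained [] -> total []
At Lambda: gained ['Q257W', 'W531F'] -> total ['Q257W', 'W531F']
At Kappa: gained ['P222M', 'I208E'] -> total ['I208E', 'P222M', 'Q257W', 'W531F']

Answer: I208E,P222M,Q257W,W531F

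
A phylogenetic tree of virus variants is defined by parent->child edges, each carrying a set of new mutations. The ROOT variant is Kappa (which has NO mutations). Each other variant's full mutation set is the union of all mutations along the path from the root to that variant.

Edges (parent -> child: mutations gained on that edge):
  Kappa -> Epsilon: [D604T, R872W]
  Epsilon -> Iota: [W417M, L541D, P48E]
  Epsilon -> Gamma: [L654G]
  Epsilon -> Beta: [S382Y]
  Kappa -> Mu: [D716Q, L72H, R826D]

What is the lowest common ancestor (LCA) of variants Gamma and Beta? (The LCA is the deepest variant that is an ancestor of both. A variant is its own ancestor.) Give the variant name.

Answer: Epsilon

Derivation:
Path from root to Gamma: Kappa -> Epsilon -> Gamma
  ancestors of Gamma: {Kappa, Epsilon, Gamma}
Path from root to Beta: Kappa -> Epsilon -> Beta
  ancestors of Beta: {Kappa, Epsilon, Beta}
Common ancestors: {Kappa, Epsilon}
Walk up from Beta: Beta (not in ancestors of Gamma), Epsilon (in ancestors of Gamma), Kappa (in ancestors of Gamma)
Deepest common ancestor (LCA) = Epsilon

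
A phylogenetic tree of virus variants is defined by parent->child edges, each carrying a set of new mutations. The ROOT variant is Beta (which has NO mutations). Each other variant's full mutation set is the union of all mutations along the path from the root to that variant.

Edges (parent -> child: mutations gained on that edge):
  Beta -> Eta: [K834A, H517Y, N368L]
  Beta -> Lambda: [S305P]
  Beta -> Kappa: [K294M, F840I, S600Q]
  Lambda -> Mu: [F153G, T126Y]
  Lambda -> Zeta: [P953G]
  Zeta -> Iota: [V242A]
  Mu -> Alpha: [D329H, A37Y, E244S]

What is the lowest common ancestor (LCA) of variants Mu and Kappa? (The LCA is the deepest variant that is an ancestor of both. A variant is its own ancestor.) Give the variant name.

Answer: Beta

Derivation:
Path from root to Mu: Beta -> Lambda -> Mu
  ancestors of Mu: {Beta, Lambda, Mu}
Path from root to Kappa: Beta -> Kappa
  ancestors of Kappa: {Beta, Kappa}
Common ancestors: {Beta}
Walk up from Kappa: Kappa (not in ancestors of Mu), Beta (in ancestors of Mu)
Deepest common ancestor (LCA) = Beta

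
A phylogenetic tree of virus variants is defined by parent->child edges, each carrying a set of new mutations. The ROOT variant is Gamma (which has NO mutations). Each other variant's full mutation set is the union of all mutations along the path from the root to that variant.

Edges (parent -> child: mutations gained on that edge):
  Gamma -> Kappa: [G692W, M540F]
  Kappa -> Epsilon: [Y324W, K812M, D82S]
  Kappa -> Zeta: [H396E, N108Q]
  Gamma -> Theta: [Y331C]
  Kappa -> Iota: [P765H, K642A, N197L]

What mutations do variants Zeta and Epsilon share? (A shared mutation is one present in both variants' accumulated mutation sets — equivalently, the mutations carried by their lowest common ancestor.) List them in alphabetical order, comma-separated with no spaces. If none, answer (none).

Answer: G692W,M540F

Derivation:
Accumulating mutations along path to Zeta:
  At Gamma: gained [] -> total []
  At Kappa: gained ['G692W', 'M540F'] -> total ['G692W', 'M540F']
  At Zeta: gained ['H396E', 'N108Q'] -> total ['G692W', 'H396E', 'M540F', 'N108Q']
Mutations(Zeta) = ['G692W', 'H396E', 'M540F', 'N108Q']
Accumulating mutations along path to Epsilon:
  At Gamma: gained [] -> total []
  At Kappa: gained ['G692W', 'M540F'] -> total ['G692W', 'M540F']
  At Epsilon: gained ['Y324W', 'K812M', 'D82S'] -> total ['D82S', 'G692W', 'K812M', 'M540F', 'Y324W']
Mutations(Epsilon) = ['D82S', 'G692W', 'K812M', 'M540F', 'Y324W']
Intersection: ['G692W', 'H396E', 'M540F', 'N108Q'] ∩ ['D82S', 'G692W', 'K812M', 'M540F', 'Y324W'] = ['G692W', 'M540F']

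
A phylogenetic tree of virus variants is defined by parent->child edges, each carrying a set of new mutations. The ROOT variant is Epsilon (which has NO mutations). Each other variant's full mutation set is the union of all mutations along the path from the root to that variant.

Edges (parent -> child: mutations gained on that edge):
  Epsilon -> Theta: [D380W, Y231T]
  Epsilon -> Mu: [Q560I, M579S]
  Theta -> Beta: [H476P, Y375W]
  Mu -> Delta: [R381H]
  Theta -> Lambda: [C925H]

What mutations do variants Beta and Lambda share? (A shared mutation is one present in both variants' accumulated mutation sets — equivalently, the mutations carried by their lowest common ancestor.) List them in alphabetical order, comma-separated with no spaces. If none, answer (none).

Answer: D380W,Y231T

Derivation:
Accumulating mutations along path to Beta:
  At Epsilon: gained [] -> total []
  At Theta: gained ['D380W', 'Y231T'] -> total ['D380W', 'Y231T']
  At Beta: gained ['H476P', 'Y375W'] -> total ['D380W', 'H476P', 'Y231T', 'Y375W']
Mutations(Beta) = ['D380W', 'H476P', 'Y231T', 'Y375W']
Accumulating mutations along path to Lambda:
  At Epsilon: gained [] -> total []
  At Theta: gained ['D380W', 'Y231T'] -> total ['D380W', 'Y231T']
  At Lambda: gained ['C925H'] -> total ['C925H', 'D380W', 'Y231T']
Mutations(Lambda) = ['C925H', 'D380W', 'Y231T']
Intersection: ['D380W', 'H476P', 'Y231T', 'Y375W'] ∩ ['C925H', 'D380W', 'Y231T'] = ['D380W', 'Y231T']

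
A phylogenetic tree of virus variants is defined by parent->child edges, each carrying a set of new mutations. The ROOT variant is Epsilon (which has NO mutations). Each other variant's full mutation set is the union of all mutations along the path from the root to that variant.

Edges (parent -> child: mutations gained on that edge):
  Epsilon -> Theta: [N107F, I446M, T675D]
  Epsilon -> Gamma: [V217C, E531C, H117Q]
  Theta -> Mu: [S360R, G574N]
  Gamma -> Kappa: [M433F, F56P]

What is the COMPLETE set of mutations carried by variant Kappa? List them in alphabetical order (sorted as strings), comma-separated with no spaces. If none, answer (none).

Answer: E531C,F56P,H117Q,M433F,V217C

Derivation:
At Epsilon: gained [] -> total []
At Gamma: gained ['V217C', 'E531C', 'H117Q'] -> total ['E531C', 'H117Q', 'V217C']
At Kappa: gained ['M433F', 'F56P'] -> total ['E531C', 'F56P', 'H117Q', 'M433F', 'V217C']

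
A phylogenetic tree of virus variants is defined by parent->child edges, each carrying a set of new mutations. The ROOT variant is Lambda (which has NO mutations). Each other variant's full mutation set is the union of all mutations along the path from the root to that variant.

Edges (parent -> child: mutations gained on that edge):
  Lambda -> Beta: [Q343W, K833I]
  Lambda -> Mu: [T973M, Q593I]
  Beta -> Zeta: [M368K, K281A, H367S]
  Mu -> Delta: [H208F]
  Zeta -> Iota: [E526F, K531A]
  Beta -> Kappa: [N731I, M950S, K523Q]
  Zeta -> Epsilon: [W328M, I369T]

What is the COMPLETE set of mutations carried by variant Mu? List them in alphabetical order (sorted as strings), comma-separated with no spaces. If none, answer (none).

At Lambda: gained [] -> total []
At Mu: gained ['T973M', 'Q593I'] -> total ['Q593I', 'T973M']

Answer: Q593I,T973M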